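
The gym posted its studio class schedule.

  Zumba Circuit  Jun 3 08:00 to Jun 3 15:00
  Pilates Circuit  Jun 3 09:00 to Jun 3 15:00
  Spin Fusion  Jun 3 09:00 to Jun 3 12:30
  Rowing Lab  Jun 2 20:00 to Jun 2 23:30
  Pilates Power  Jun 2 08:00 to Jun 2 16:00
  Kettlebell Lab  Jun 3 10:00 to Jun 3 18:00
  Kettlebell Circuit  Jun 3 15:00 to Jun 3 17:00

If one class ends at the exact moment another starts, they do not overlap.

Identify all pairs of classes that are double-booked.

Two intervals overlap when each starts before the other ends.
Sorted by start: Pilates Power, Rowing Lab, Zumba Circuit, Pilates Circuit, Spin Fusion, Kettlebell Lab, Kettlebell Circuit.
Rowing Lab starts after Pilates Power ends, so nothing later overlaps Pilates Power either.
Zumba Circuit starts after Rowing Lab ends, so nothing later overlaps Rowing Lab either.
Pilates Circuit starts before Zumba Circuit ends → Zumba Circuit and Pilates Circuit overlap.
Spin Fusion starts before Zumba Circuit ends → Zumba Circuit and Spin Fusion overlap.
Kettlebell Lab starts before Zumba Circuit ends → Zumba Circuit and Kettlebell Lab overlap.
Kettlebell Circuit starts exactly when Zumba Circuit ends (back-to-back, no overlap).
Spin Fusion starts before Pilates Circuit ends → Pilates Circuit and Spin Fusion overlap.
Kettlebell Lab starts before Pilates Circuit ends → Pilates Circuit and Kettlebell Lab overlap.
Kettlebell Circuit starts exactly when Pilates Circuit ends (back-to-back, no overlap).
Kettlebell Lab starts before Spin Fusion ends → Spin Fusion and Kettlebell Lab overlap.
Kettlebell Circuit starts after Spin Fusion ends.
Kettlebell Circuit starts before Kettlebell Lab ends → Kettlebell Lab and Kettlebell Circuit overlap.

Kettlebell Circuit & Kettlebell Lab, Kettlebell Lab & Pilates Circuit, Kettlebell Lab & Spin Fusion, Kettlebell Lab & Zumba Circuit, Pilates Circuit & Spin Fusion, Pilates Circuit & Zumba Circuit, Spin Fusion & Zumba Circuit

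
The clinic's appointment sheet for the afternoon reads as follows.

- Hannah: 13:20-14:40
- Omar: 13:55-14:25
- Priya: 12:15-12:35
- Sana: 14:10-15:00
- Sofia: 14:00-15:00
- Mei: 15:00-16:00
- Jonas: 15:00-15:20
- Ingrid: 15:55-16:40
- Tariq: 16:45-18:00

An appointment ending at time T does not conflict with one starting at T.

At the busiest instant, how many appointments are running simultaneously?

4

Sort all start/end points and keep a running count:
12:15 start Priya → 1
12:35 end Priya → 0
13:20 start Hannah → 1
13:55 start Omar → 2
14:00 start Sofia → 3
14:10 start Sana → 4
14:25 end Omar → 3
14:40 end Hannah → 2
15:00 end Sana → 1
15:00 end Sofia → 0
15:00 start Jonas → 1
15:00 start Mei → 2
15:20 end Jonas → 1
15:55 start Ingrid → 2
16:00 end Mei → 1
16:40 end Ingrid → 0
16:45 start Tariq → 1
18:00 end Tariq → 0
Peak is 4, at 14:10 (Hannah, Omar, Sana, Sofia).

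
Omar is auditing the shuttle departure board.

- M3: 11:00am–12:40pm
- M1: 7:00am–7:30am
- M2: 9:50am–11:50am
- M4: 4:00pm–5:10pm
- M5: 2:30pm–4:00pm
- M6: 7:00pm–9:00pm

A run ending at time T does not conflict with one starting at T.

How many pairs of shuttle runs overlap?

1

Two intervals overlap when each starts before the other ends.
Sorted by start: M1, M2, M3, M5, M4, M6.
M2 starts after M1 ends, so nothing later overlaps M1 either.
M3 starts before M2 ends → M2 and M3 overlap.
M5 starts after M2 ends, so nothing later overlaps M2 either.
M5 starts after M3 ends, so nothing later overlaps M3 either.
M4 starts exactly when M5 ends (back-to-back, no overlap), so nothing later overlaps M5 either.
M6 starts after M4 ends.
Overlapping pairs: M2 & M3 — 1 in total.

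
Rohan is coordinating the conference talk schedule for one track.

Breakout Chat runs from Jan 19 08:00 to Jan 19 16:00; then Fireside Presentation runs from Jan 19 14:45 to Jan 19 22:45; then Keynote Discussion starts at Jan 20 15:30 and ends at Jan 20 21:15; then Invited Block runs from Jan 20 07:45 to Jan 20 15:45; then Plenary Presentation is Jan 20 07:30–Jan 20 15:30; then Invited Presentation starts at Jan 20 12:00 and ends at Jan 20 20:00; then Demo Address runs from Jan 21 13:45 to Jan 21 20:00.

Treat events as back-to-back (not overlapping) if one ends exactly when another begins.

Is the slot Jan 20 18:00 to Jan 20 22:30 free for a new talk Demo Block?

No — it overlaps Invited Presentation, Keynote Discussion

Breakout Chat: ends Jan 19 16:00 at or before Demo Block starts Jan 20 18:00 → clear.
Fireside Presentation: ends Jan 19 22:45 at or before Demo Block starts Jan 20 18:00 → clear.
Plenary Presentation: ends Jan 20 15:30 at or before Demo Block starts Jan 20 18:00 → clear.
Invited Block: ends Jan 20 15:45 at or before Demo Block starts Jan 20 18:00 → clear.
Invited Presentation: starts Jan 20 12:00 before Demo Block ends Jan 20 22:30, and ends Jan 20 20:00 after Demo Block starts Jan 20 18:00 → overlap.
Keynote Discussion: starts Jan 20 15:30 before Demo Block ends Jan 20 22:30, and ends Jan 20 21:15 after Demo Block starts Jan 20 18:00 → overlap.
Demo Address: starts Jan 21 13:45 at or after Demo Block ends Jan 20 22:30 → clear.
Demo Block overlaps Keynote Discussion, Invited Presentation.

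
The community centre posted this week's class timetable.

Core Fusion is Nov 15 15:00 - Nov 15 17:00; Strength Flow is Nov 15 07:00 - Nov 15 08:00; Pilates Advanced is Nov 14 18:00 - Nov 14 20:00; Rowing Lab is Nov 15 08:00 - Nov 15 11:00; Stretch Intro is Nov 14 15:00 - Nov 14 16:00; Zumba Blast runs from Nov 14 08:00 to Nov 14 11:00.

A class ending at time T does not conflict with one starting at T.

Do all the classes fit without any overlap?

Yes

Sorted by start: Zumba Blast, Stretch Intro, Pilates Advanced, Strength Flow, Rowing Lab, Core Fusion.
Stretch Intro starts after Zumba Blast ends; Zumba Blast is clear from here.
Pilates Advanced starts after Stretch Intro ends; Stretch Intro is clear from here.
Strength Flow starts after Pilates Advanced ends; Pilates Advanced is clear from here.
Rowing Lab starts exactly when Strength Flow ends (back-to-back, no overlap); Strength Flow is clear from here.
Core Fusion starts after Rowing Lab ends.
Every pair is clear; the schedule has no overlaps.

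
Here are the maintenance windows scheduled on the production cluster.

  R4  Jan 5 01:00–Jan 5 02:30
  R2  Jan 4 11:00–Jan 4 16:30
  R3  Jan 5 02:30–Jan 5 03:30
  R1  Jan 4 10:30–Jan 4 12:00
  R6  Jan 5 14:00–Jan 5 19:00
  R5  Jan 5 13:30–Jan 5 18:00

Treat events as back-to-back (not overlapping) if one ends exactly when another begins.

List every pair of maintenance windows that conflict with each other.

Two intervals overlap when each starts before the other ends.
Sorted by start: R1, R2, R4, R3, R5, R6.
R2 starts before R1 ends → R1 and R2 overlap.
R4 starts after R1 ends, so R1 has no further overlaps.
R4 starts after R2 ends, so R2 has no further overlaps.
R3 starts exactly when R4 ends (back-to-back, no overlap), so R4 has no further overlaps.
R5 starts after R3 ends, so R3 has no further overlaps.
R6 starts before R5 ends → R5 and R6 overlap.

R1 & R2, R5 & R6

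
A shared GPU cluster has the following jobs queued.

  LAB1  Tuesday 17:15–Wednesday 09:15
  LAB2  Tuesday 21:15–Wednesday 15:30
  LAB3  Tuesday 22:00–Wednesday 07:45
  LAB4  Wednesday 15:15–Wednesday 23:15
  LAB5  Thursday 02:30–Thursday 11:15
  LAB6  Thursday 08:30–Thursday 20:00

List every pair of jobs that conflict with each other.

LAB1 & LAB2, LAB1 & LAB3, LAB2 & LAB3, LAB2 & LAB4, LAB5 & LAB6

Sorted by start: LAB1, LAB2, LAB3, LAB4, LAB5, LAB6.
LAB2 starts before LAB1 ends → LAB1 and LAB2 overlap.
LAB3 starts before LAB1 ends → LAB1 and LAB3 overlap.
LAB4 starts after LAB1 ends, so nothing later overlaps LAB1 either.
LAB3 starts before LAB2 ends → LAB2 and LAB3 overlap.
LAB4 starts before LAB2 ends → LAB2 and LAB4 overlap.
LAB5 starts after LAB2 ends, so nothing later overlaps LAB2 either.
LAB4 starts after LAB3 ends, so nothing later overlaps LAB3 either.
LAB5 starts after LAB4 ends, so nothing later overlaps LAB4 either.
LAB6 starts before LAB5 ends → LAB5 and LAB6 overlap.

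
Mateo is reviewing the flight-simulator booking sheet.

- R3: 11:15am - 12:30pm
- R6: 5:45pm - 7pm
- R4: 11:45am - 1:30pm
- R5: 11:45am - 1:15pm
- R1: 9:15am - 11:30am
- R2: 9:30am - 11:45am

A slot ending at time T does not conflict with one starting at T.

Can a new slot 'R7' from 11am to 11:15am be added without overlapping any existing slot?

No — it overlaps R1, R2

R1: starts 9:15am before R7 ends 11:15am, and ends 11:30am after R7 starts 11am → overlap.
R2: starts 9:30am before R7 ends 11:15am, and ends 11:45am after R7 starts 11am → overlap.
R3: starts 11:15am at or after R7 ends 11:15am → clear.
R4: starts 11:45am at or after R7 ends 11:15am → clear.
R5: starts 11:45am at or after R7 ends 11:15am → clear.
R6: starts 5:45pm at or after R7 ends 11:15am → clear.
R7 overlaps R1, R2.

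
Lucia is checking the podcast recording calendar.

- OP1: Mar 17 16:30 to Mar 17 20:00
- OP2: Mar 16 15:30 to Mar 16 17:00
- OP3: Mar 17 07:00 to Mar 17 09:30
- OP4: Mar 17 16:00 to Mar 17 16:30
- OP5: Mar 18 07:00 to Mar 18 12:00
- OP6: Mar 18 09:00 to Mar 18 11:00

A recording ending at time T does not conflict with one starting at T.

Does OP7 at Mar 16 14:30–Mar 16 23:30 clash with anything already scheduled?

Yes — it overlaps OP2

OP2: starts Mar 16 15:30 before OP7 ends Mar 16 23:30, and ends Mar 16 17:00 after OP7 starts Mar 16 14:30 → overlap.
OP3: starts Mar 17 07:00 at or after OP7 ends Mar 16 23:30 → clear.
OP4: starts Mar 17 16:00 at or after OP7 ends Mar 16 23:30 → clear.
OP1: starts Mar 17 16:30 at or after OP7 ends Mar 16 23:30 → clear.
OP5: starts Mar 18 07:00 at or after OP7 ends Mar 16 23:30 → clear.
OP6: starts Mar 18 09:00 at or after OP7 ends Mar 16 23:30 → clear.
OP7 overlaps OP2.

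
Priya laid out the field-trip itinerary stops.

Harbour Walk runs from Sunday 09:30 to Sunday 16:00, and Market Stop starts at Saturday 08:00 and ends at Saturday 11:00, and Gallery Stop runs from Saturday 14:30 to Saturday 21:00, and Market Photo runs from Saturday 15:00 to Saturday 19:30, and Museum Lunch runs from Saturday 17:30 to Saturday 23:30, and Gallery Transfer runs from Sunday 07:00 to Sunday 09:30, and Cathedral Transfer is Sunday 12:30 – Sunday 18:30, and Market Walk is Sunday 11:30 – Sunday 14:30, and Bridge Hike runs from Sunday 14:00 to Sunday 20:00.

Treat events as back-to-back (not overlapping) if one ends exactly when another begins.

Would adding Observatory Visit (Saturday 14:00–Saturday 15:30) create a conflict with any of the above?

Yes — it overlaps Gallery Stop, Market Photo

Market Stop: ends Saturday 11:00 at or before Observatory Visit starts Saturday 14:00 → clear.
Gallery Stop: starts Saturday 14:30 before Observatory Visit ends Saturday 15:30, and ends Saturday 21:00 after Observatory Visit starts Saturday 14:00 → overlap.
Market Photo: starts Saturday 15:00 before Observatory Visit ends Saturday 15:30, and ends Saturday 19:30 after Observatory Visit starts Saturday 14:00 → overlap.
Museum Lunch: starts Saturday 17:30 at or after Observatory Visit ends Saturday 15:30 → clear.
Gallery Transfer: starts Sunday 07:00 at or after Observatory Visit ends Saturday 15:30 → clear.
Harbour Walk: starts Sunday 09:30 at or after Observatory Visit ends Saturday 15:30 → clear.
Market Walk: starts Sunday 11:30 at or after Observatory Visit ends Saturday 15:30 → clear.
Cathedral Transfer: starts Sunday 12:30 at or after Observatory Visit ends Saturday 15:30 → clear.
Bridge Hike: starts Sunday 14:00 at or after Observatory Visit ends Saturday 15:30 → clear.
Observatory Visit overlaps Gallery Stop, Market Photo.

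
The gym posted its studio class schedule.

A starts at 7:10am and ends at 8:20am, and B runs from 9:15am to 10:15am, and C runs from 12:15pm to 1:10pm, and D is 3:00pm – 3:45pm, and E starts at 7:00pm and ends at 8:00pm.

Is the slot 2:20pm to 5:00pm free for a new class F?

No — it overlaps D

A: ends 8:20am at or before F starts 2:20pm → clear.
B: ends 10:15am at or before F starts 2:20pm → clear.
C: ends 1:10pm at or before F starts 2:20pm → clear.
D: starts 3:00pm before F ends 5:00pm, and ends 3:45pm after F starts 2:20pm → overlap.
E: starts 7:00pm at or after F ends 5:00pm → clear.
F overlaps D.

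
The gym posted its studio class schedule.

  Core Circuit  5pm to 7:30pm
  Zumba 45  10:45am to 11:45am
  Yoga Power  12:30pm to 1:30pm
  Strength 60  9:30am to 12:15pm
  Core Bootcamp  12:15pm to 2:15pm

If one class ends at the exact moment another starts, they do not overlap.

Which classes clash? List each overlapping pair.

Core Bootcamp & Yoga Power, Strength 60 & Zumba 45

Sorted by start: Strength 60, Zumba 45, Core Bootcamp, Yoga Power, Core Circuit.
Zumba 45 starts before Strength 60 ends → Strength 60 and Zumba 45 overlap.
Core Bootcamp starts exactly when Strength 60 ends (back-to-back, no overlap), so Strength 60 has no further overlaps.
Core Bootcamp starts after Zumba 45 ends, so Zumba 45 has no further overlaps.
Yoga Power starts before Core Bootcamp ends → Core Bootcamp and Yoga Power overlap.
Core Circuit starts after Core Bootcamp ends.
Core Circuit starts after Yoga Power ends.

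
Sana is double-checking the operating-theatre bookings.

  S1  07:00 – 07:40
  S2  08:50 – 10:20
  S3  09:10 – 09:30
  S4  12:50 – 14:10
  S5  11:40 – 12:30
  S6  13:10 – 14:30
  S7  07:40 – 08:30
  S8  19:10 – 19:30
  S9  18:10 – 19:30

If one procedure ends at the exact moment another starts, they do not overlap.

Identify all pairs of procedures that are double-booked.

S2 & S3, S4 & S6, S8 & S9

Sorted by start: S1, S7, S2, S3, S5, S4, S6, S9, S8.
S7 starts exactly when S1 ends (back-to-back, no overlap), so S1 has no further overlaps.
S2 starts after S7 ends, so S7 has no further overlaps.
S3 starts before S2 ends → S2 and S3 overlap.
S5 starts after S2 ends, so S2 has no further overlaps.
S5 starts after S3 ends, so S3 has no further overlaps.
S4 starts after S5 ends, so S5 has no further overlaps.
S6 starts before S4 ends → S4 and S6 overlap.
S9 starts after S4 ends, so S4 has no further overlaps.
S9 starts after S6 ends, so S6 has no further overlaps.
S8 starts before S9 ends → S9 and S8 overlap.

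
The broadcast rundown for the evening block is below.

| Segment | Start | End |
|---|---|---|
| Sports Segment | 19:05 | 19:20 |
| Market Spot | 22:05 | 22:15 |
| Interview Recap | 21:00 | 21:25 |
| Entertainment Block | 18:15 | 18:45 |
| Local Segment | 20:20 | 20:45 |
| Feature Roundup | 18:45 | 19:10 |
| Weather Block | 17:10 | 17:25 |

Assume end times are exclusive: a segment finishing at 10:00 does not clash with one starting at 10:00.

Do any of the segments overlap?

Yes

Sorted by start: Weather Block, Entertainment Block, Feature Roundup, Sports Segment, Local Segment, Interview Recap, Market Spot.
Entertainment Block starts after Weather Block ends; Weather Block is clear from here.
Feature Roundup starts exactly when Entertainment Block ends (back-to-back, no overlap); Entertainment Block is clear from here.
Sports Segment starts before Feature Roundup ends → Feature Roundup and Sports Segment overlap.
That's a conflict, so the schedule is not conflict-free.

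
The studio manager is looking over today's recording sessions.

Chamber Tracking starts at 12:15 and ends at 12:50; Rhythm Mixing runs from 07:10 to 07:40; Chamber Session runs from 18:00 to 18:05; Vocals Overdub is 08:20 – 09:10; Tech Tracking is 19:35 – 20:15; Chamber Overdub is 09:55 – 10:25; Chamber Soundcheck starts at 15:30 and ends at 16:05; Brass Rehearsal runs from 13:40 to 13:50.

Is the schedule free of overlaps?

Yes

Two intervals overlap when each starts before the other ends.
Sorted by start: Rhythm Mixing, Vocals Overdub, Chamber Overdub, Chamber Tracking, Brass Rehearsal, Chamber Soundcheck, Chamber Session, Tech Tracking.
Vocals Overdub starts after Rhythm Mixing ends; Rhythm Mixing is clear from here.
Chamber Overdub starts after Vocals Overdub ends; Vocals Overdub is clear from here.
Chamber Tracking starts after Chamber Overdub ends; Chamber Overdub is clear from here.
Brass Rehearsal starts after Chamber Tracking ends; Chamber Tracking is clear from here.
Chamber Soundcheck starts after Brass Rehearsal ends; Brass Rehearsal is clear from here.
Chamber Session starts after Chamber Soundcheck ends; Chamber Soundcheck is clear from here.
Tech Tracking starts after Chamber Session ends.
Every pair is clear; the schedule has no overlaps.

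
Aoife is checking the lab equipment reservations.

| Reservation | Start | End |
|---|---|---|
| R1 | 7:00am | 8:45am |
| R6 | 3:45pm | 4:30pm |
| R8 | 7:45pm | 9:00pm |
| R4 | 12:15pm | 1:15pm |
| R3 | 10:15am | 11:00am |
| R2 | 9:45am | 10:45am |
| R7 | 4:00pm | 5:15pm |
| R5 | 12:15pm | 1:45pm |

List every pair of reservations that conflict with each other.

Sorted by start: R1, R2, R3, R4, R5, R6, R7, R8.
R2 starts after R1 ends — done with R1.
R3 starts before R2 ends → R2 and R3 overlap.
R4 starts after R2 ends — done with R2.
R4 starts after R3 ends — done with R3.
R5 starts before R4 ends → R4 and R5 overlap.
R6 starts after R4 ends — done with R4.
R6 starts after R5 ends — done with R5.
R7 starts before R6 ends → R6 and R7 overlap.
R8 starts after R6 ends.
R8 starts after R7 ends.

R2 & R3, R4 & R5, R6 & R7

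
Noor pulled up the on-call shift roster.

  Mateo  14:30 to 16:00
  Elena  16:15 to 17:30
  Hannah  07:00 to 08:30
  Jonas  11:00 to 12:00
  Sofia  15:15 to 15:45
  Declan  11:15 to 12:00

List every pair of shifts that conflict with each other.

Declan & Jonas, Mateo & Sofia

Sorted by start: Hannah, Jonas, Declan, Mateo, Sofia, Elena.
Jonas starts after Hannah ends, so Hannah has no further overlaps.
Declan starts before Jonas ends → Jonas and Declan overlap.
Mateo starts after Jonas ends, so Jonas has no further overlaps.
Mateo starts after Declan ends, so Declan has no further overlaps.
Sofia starts before Mateo ends → Mateo and Sofia overlap.
Elena starts after Mateo ends.
Elena starts after Sofia ends.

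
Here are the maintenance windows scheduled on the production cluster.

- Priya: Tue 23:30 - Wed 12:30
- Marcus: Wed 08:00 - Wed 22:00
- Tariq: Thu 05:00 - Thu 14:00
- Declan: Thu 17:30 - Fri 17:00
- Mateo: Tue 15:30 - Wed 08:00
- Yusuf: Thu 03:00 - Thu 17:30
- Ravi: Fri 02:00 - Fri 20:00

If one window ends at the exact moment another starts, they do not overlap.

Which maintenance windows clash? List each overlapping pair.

Sorted by start: Mateo, Priya, Marcus, Yusuf, Tariq, Declan, Ravi.
Priya starts before Mateo ends → Mateo and Priya overlap.
Marcus starts exactly when Mateo ends (back-to-back, no overlap) — done with Mateo.
Marcus starts before Priya ends → Priya and Marcus overlap.
Yusuf starts after Priya ends — done with Priya.
Yusuf starts after Marcus ends — done with Marcus.
Tariq starts before Yusuf ends → Yusuf and Tariq overlap.
Declan starts exactly when Yusuf ends (back-to-back, no overlap) — done with Yusuf.
Declan starts after Tariq ends — done with Tariq.
Ravi starts before Declan ends → Declan and Ravi overlap.

Declan & Ravi, Marcus & Priya, Mateo & Priya, Tariq & Yusuf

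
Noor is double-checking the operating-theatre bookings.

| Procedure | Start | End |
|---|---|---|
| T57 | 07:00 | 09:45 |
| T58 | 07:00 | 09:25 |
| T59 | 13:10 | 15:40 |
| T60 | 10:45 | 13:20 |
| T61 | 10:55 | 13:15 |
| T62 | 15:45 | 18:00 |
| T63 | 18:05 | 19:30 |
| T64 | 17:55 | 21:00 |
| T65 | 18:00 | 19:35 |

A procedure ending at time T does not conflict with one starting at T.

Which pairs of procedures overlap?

T57 & T58, T59 & T60, T59 & T61, T60 & T61, T62 & T64, T63 & T64, T63 & T65, T64 & T65

Sorted by start: T57, T58, T60, T61, T59, T62, T64, T65, T63.
T58 starts before T57 ends → T57 and T58 overlap.
T60 starts after T57 ends; T57 is clear from here.
T60 starts after T58 ends; T58 is clear from here.
T61 starts before T60 ends → T60 and T61 overlap.
T59 starts before T60 ends → T60 and T59 overlap.
T62 starts after T60 ends; T60 is clear from here.
T59 starts before T61 ends → T61 and T59 overlap.
T62 starts after T61 ends; T61 is clear from here.
T62 starts after T59 ends; T59 is clear from here.
T64 starts before T62 ends → T62 and T64 overlap.
T65 starts exactly when T62 ends (back-to-back, no overlap); T62 is clear from here.
T65 starts before T64 ends → T64 and T65 overlap.
T63 starts before T64 ends → T64 and T63 overlap.
T63 starts before T65 ends → T65 and T63 overlap.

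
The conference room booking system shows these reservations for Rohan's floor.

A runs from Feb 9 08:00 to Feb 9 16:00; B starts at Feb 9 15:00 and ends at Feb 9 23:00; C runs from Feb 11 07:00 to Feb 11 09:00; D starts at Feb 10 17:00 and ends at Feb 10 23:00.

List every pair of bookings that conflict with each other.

Sorted by start: A, B, D, C.
B starts before A ends → A and B overlap.
D starts after A ends — done with A.
D starts after B ends — done with B.
C starts after D ends.

A & B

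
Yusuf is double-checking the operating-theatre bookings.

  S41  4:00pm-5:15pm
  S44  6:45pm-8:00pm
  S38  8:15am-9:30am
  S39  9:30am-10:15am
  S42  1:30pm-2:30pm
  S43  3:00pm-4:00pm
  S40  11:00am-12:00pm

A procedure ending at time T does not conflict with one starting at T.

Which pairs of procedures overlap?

Two intervals overlap when each starts before the other ends.
Sorted by start: S38, S39, S40, S42, S43, S41, S44.
S39 starts exactly when S38 ends (back-to-back, no overlap); S38 is clear from here.
S40 starts after S39 ends; S39 is clear from here.
S42 starts after S40 ends; S40 is clear from here.
S43 starts after S42 ends; S42 is clear from here.
S41 starts exactly when S43 ends (back-to-back, no overlap); S43 is clear from here.
S44 starts after S41 ends.

no overlapping pairs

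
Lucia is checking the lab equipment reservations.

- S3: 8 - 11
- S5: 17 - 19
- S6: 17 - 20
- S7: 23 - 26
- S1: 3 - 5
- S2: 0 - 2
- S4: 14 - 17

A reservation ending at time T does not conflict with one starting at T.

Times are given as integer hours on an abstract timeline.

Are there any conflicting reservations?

Yes

Sorted by start: S2, S1, S3, S4, S5, S6, S7.
S1 starts after S2 ends — done with S2.
S3 starts after S1 ends — done with S1.
S4 starts after S3 ends — done with S3.
S5 starts exactly when S4 ends (back-to-back, no overlap) — done with S4.
S6 starts before S5 ends → S5 and S6 overlap.
That's a conflict, so the schedule is not conflict-free.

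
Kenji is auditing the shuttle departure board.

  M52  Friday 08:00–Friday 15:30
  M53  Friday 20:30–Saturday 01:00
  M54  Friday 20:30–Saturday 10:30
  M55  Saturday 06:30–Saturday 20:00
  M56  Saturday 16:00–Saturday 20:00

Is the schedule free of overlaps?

Check each pair: they overlap iff neither finishes before the other starts.
Sorted by start: M52, M53, M54, M55, M56.
M53 starts after M52 ends, so nothing later overlaps M52 either.
M54 starts before M53 ends → M53 and M54 overlap.
That's a conflict, so the schedule is not conflict-free.

No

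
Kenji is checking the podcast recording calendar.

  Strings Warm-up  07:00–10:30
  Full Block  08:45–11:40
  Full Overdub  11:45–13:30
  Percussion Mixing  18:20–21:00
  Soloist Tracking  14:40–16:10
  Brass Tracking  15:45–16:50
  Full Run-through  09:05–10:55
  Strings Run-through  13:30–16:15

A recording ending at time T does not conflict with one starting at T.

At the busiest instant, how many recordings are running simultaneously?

Sweep the timeline, counting +1 at each start and −1 at each end (ends before starts at a tie):
07:00 start Strings Warm-up → 1
08:45 start Full Block → 2
09:05 start Full Run-through → 3
10:30 end Strings Warm-up → 2
10:55 end Full Run-through → 1
11:40 end Full Block → 0
11:45 start Full Overdub → 1
13:30 end Full Overdub → 0
13:30 start Strings Run-through → 1
14:40 start Soloist Tracking → 2
15:45 start Brass Tracking → 3
16:10 end Soloist Tracking → 2
16:15 end Strings Run-through → 1
16:50 end Brass Tracking → 0
18:20 start Percussion Mixing → 1
21:00 end Percussion Mixing → 0
Peak is 3, at 09:05 (Full Block, Full Run-through, Strings Warm-up).

3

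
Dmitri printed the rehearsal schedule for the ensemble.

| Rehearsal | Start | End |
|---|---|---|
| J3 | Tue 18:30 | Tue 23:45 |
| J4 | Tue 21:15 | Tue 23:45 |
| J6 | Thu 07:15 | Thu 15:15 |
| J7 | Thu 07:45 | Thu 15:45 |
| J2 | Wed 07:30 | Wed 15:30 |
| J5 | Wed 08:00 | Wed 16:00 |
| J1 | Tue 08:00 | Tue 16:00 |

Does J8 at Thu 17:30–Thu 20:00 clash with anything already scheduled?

J1: ends Tue 16:00 at or before J8 starts Thu 17:30 → clear.
J3: ends Tue 23:45 at or before J8 starts Thu 17:30 → clear.
J4: ends Tue 23:45 at or before J8 starts Thu 17:30 → clear.
J2: ends Wed 15:30 at or before J8 starts Thu 17:30 → clear.
J5: ends Wed 16:00 at or before J8 starts Thu 17:30 → clear.
J6: ends Thu 15:15 at or before J8 starts Thu 17:30 → clear.
J7: ends Thu 15:45 at or before J8 starts Thu 17:30 → clear.

No — it doesn't clash with anything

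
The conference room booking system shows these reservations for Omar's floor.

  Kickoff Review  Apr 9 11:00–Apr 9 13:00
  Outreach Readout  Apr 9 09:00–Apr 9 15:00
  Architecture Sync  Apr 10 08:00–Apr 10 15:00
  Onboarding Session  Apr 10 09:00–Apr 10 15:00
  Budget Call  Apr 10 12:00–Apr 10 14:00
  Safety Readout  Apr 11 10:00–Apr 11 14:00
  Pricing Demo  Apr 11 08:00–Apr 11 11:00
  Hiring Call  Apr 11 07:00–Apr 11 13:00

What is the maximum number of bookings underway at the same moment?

Walk through starts and ends in time order (an end at T is processed before a start at T):
Apr 9 09:00 start Outreach Readout → 1
Apr 9 11:00 start Kickoff Review → 2
Apr 9 13:00 end Kickoff Review → 1
Apr 9 15:00 end Outreach Readout → 0
Apr 10 08:00 start Architecture Sync → 1
Apr 10 09:00 start Onboarding Session → 2
Apr 10 12:00 start Budget Call → 3
Apr 10 14:00 end Budget Call → 2
Apr 10 15:00 end Architecture Sync → 1
Apr 10 15:00 end Onboarding Session → 0
Apr 11 07:00 start Hiring Call → 1
Apr 11 08:00 start Pricing Demo → 2
Apr 11 10:00 start Safety Readout → 3
Apr 11 11:00 end Pricing Demo → 2
Apr 11 13:00 end Hiring Call → 1
Apr 11 14:00 end Safety Readout → 0
Peak is 3, at Apr 10 12:00 (Architecture Sync, Budget Call, Onboarding Session).

3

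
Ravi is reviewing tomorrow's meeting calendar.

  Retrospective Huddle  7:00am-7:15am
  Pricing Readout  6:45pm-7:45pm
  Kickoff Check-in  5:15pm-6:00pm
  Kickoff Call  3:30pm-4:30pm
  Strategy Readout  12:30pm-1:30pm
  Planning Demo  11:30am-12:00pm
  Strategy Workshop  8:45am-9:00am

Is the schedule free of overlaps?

Sorted by start: Retrospective Huddle, Strategy Workshop, Planning Demo, Strategy Readout, Kickoff Call, Kickoff Check-in, Pricing Readout.
Strategy Workshop starts after Retrospective Huddle ends, so Retrospective Huddle has no further overlaps.
Planning Demo starts after Strategy Workshop ends, so Strategy Workshop has no further overlaps.
Strategy Readout starts after Planning Demo ends, so Planning Demo has no further overlaps.
Kickoff Call starts after Strategy Readout ends, so Strategy Readout has no further overlaps.
Kickoff Check-in starts after Kickoff Call ends, so Kickoff Call has no further overlaps.
Pricing Readout starts after Kickoff Check-in ends.
Every pair is clear; the schedule has no overlaps.

Yes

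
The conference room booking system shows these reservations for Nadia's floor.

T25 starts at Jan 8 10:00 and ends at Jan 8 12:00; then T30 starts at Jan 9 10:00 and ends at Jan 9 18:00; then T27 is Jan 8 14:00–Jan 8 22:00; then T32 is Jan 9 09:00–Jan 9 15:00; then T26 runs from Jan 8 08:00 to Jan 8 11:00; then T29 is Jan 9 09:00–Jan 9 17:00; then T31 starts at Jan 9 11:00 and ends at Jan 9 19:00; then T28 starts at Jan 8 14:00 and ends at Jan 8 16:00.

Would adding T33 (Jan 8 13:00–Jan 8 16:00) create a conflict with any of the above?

T26: ends Jan 8 11:00 at or before T33 starts Jan 8 13:00 → clear.
T25: ends Jan 8 12:00 at or before T33 starts Jan 8 13:00 → clear.
T27: starts Jan 8 14:00 before T33 ends Jan 8 16:00, and ends Jan 8 22:00 after T33 starts Jan 8 13:00 → overlap.
T28: starts Jan 8 14:00 before T33 ends Jan 8 16:00, and ends Jan 8 16:00 after T33 starts Jan 8 13:00 → overlap.
T29: starts Jan 9 09:00 at or after T33 ends Jan 8 16:00 → clear.
T32: starts Jan 9 09:00 at or after T33 ends Jan 8 16:00 → clear.
T30: starts Jan 9 10:00 at or after T33 ends Jan 8 16:00 → clear.
T31: starts Jan 9 11:00 at or after T33 ends Jan 8 16:00 → clear.
T33 overlaps T27, T28.

Yes — it overlaps T27, T28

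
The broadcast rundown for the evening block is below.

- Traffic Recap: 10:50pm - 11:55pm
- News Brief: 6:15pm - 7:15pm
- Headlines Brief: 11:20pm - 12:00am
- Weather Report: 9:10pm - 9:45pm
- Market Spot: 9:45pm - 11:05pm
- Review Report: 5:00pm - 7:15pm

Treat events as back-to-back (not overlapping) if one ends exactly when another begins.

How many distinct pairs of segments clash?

Sorted by start: Review Report, News Brief, Weather Report, Market Spot, Traffic Recap, Headlines Brief.
News Brief starts before Review Report ends → Review Report and News Brief overlap.
Weather Report starts after Review Report ends, so Review Report has no further overlaps.
Weather Report starts after News Brief ends, so News Brief has no further overlaps.
Market Spot starts exactly when Weather Report ends (back-to-back, no overlap), so Weather Report has no further overlaps.
Traffic Recap starts before Market Spot ends → Market Spot and Traffic Recap overlap.
Headlines Brief starts after Market Spot ends.
Headlines Brief starts before Traffic Recap ends → Traffic Recap and Headlines Brief overlap.
Overlapping pairs: Headlines Brief & Traffic Recap, Market Spot & Traffic Recap, News Brief & Review Report — 3 in total.

3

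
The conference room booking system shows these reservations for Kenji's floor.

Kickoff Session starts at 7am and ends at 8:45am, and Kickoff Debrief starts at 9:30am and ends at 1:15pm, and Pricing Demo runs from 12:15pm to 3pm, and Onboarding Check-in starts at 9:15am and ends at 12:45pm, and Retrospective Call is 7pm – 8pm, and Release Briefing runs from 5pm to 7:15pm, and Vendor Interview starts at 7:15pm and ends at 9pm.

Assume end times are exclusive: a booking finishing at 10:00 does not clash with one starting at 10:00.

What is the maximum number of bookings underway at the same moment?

Sort all start/end points and keep a running count:
7am start Kickoff Session → 1
8:45am end Kickoff Session → 0
9:15am start Onboarding Check-in → 1
9:30am start Kickoff Debrief → 2
12:15pm start Pricing Demo → 3
12:45pm end Onboarding Check-in → 2
1:15pm end Kickoff Debrief → 1
3pm end Pricing Demo → 0
5pm start Release Briefing → 1
7pm start Retrospective Call → 2
7:15pm end Release Briefing → 1
7:15pm start Vendor Interview → 2
8pm end Retrospective Call → 1
9pm end Vendor Interview → 0
Peak is 3, at 12:15pm (Kickoff Debrief, Onboarding Check-in, Pricing Demo).

3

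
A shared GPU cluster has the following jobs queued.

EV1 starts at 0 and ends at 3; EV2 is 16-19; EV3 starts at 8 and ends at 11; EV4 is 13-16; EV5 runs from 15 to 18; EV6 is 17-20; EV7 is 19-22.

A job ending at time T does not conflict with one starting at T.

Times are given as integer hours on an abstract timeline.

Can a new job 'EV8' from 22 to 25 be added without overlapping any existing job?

Yes — the slot is free

EV1: ends 3 at or before EV8 starts 22 → clear.
EV3: ends 11 at or before EV8 starts 22 → clear.
EV4: ends 16 at or before EV8 starts 22 → clear.
EV5: ends 18 at or before EV8 starts 22 → clear.
EV2: ends 19 at or before EV8 starts 22 → clear.
EV6: ends 20 at or before EV8 starts 22 → clear.
EV7: ends 22 at or before EV8 starts 22 → clear.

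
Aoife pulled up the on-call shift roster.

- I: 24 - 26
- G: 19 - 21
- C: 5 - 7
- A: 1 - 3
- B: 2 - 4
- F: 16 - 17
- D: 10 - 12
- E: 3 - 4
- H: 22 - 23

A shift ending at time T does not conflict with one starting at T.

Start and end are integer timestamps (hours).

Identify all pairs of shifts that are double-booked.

Sorted by start: A, B, E, C, D, F, G, H, I.
B starts before A ends → A and B overlap.
E starts exactly when A ends (back-to-back, no overlap), so nothing later overlaps A either.
E starts before B ends → B and E overlap.
C starts after B ends, so nothing later overlaps B either.
C starts after E ends, so nothing later overlaps E either.
D starts after C ends, so nothing later overlaps C either.
F starts after D ends, so nothing later overlaps D either.
G starts after F ends, so nothing later overlaps F either.
H starts after G ends, so nothing later overlaps G either.
I starts after H ends.

A & B, B & E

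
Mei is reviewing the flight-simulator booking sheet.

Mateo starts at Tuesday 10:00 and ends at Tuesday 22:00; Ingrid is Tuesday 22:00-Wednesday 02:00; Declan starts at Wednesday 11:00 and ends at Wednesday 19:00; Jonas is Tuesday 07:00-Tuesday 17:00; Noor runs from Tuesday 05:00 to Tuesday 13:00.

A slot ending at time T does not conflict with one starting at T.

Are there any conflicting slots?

Yes

Sorted by start: Noor, Jonas, Mateo, Ingrid, Declan.
Jonas starts before Noor ends → Noor and Jonas overlap.
That's a conflict, so the schedule is not conflict-free.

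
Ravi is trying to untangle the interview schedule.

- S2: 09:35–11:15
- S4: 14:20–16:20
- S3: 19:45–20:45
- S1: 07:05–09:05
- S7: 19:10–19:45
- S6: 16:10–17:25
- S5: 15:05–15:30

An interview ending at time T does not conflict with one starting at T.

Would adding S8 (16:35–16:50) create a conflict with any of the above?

Yes — it overlaps S6

S1: ends 09:05 at or before S8 starts 16:35 → clear.
S2: ends 11:15 at or before S8 starts 16:35 → clear.
S4: ends 16:20 at or before S8 starts 16:35 → clear.
S5: ends 15:30 at or before S8 starts 16:35 → clear.
S6: starts 16:10 before S8 ends 16:50, and ends 17:25 after S8 starts 16:35 → overlap.
S7: starts 19:10 at or after S8 ends 16:50 → clear.
S3: starts 19:45 at or after S8 ends 16:50 → clear.
S8 overlaps S6.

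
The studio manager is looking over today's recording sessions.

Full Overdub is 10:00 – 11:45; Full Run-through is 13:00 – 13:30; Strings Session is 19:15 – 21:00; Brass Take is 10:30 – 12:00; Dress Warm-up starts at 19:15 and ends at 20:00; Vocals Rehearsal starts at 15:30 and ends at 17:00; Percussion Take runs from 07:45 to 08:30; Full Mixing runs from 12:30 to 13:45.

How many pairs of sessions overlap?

Two intervals overlap when each starts before the other ends.
Sorted by start: Percussion Take, Full Overdub, Brass Take, Full Mixing, Full Run-through, Vocals Rehearsal, Dress Warm-up, Strings Session.
Full Overdub starts after Percussion Take ends, so Percussion Take has no further overlaps.
Brass Take starts before Full Overdub ends → Full Overdub and Brass Take overlap.
Full Mixing starts after Full Overdub ends, so Full Overdub has no further overlaps.
Full Mixing starts after Brass Take ends, so Brass Take has no further overlaps.
Full Run-through starts before Full Mixing ends → Full Mixing and Full Run-through overlap.
Vocals Rehearsal starts after Full Mixing ends, so Full Mixing has no further overlaps.
Vocals Rehearsal starts after Full Run-through ends, so Full Run-through has no further overlaps.
Dress Warm-up starts after Vocals Rehearsal ends, so Vocals Rehearsal has no further overlaps.
Strings Session starts before Dress Warm-up ends → Dress Warm-up and Strings Session overlap.
Overlapping pairs: Brass Take & Full Overdub, Dress Warm-up & Strings Session, Full Mixing & Full Run-through — 3 in total.

3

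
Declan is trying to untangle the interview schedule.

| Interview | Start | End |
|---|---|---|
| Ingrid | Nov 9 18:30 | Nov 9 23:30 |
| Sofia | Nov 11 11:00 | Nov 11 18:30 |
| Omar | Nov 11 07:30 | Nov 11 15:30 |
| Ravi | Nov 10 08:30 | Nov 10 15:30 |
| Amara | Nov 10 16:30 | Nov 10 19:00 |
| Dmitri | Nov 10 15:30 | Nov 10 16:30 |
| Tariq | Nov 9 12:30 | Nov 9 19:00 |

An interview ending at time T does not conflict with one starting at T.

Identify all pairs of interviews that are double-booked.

Sorted by start: Tariq, Ingrid, Ravi, Dmitri, Amara, Omar, Sofia.
Ingrid starts before Tariq ends → Tariq and Ingrid overlap.
Ravi starts after Tariq ends, so nothing later overlaps Tariq either.
Ravi starts after Ingrid ends, so nothing later overlaps Ingrid either.
Dmitri starts exactly when Ravi ends (back-to-back, no overlap), so nothing later overlaps Ravi either.
Amara starts exactly when Dmitri ends (back-to-back, no overlap), so nothing later overlaps Dmitri either.
Omar starts after Amara ends, so nothing later overlaps Amara either.
Sofia starts before Omar ends → Omar and Sofia overlap.

Ingrid & Tariq, Omar & Sofia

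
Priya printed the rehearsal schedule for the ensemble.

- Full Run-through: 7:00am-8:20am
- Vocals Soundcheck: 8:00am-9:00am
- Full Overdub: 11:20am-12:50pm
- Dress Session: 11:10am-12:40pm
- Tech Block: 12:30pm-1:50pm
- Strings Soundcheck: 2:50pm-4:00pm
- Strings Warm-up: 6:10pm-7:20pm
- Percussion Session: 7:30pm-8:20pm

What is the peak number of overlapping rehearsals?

Sweep the timeline, counting +1 at each start and −1 at each end (ends before starts at a tie):
7:00am start Full Run-through → 1
8:00am start Vocals Soundcheck → 2
8:20am end Full Run-through → 1
9:00am end Vocals Soundcheck → 0
11:10am start Dress Session → 1
11:20am start Full Overdub → 2
12:30pm start Tech Block → 3
12:40pm end Dress Session → 2
12:50pm end Full Overdub → 1
1:50pm end Tech Block → 0
2:50pm start Strings Soundcheck → 1
4:00pm end Strings Soundcheck → 0
6:10pm start Strings Warm-up → 1
7:20pm end Strings Warm-up → 0
7:30pm start Percussion Session → 1
8:20pm end Percussion Session → 0
Peak is 3, at 12:30pm (Dress Session, Full Overdub, Tech Block).

3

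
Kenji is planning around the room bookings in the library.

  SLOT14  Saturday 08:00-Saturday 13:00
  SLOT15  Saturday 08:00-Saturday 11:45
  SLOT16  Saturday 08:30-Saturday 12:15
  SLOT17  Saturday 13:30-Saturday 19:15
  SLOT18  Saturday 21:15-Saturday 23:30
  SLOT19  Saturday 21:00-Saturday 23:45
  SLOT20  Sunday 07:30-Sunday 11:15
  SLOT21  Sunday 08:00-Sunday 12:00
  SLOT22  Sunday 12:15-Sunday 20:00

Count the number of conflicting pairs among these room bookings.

Sorted by start: SLOT14, SLOT15, SLOT16, SLOT17, SLOT19, SLOT18, SLOT20, SLOT21, SLOT22.
SLOT15 starts before SLOT14 ends → SLOT14 and SLOT15 overlap.
SLOT16 starts before SLOT14 ends → SLOT14 and SLOT16 overlap.
SLOT17 starts after SLOT14 ends, so SLOT14 has no further overlaps.
SLOT16 starts before SLOT15 ends → SLOT15 and SLOT16 overlap.
SLOT17 starts after SLOT15 ends, so SLOT15 has no further overlaps.
SLOT17 starts after SLOT16 ends, so SLOT16 has no further overlaps.
SLOT19 starts after SLOT17 ends, so SLOT17 has no further overlaps.
SLOT18 starts before SLOT19 ends → SLOT19 and SLOT18 overlap.
SLOT20 starts after SLOT19 ends, so SLOT19 has no further overlaps.
SLOT20 starts after SLOT18 ends, so SLOT18 has no further overlaps.
SLOT21 starts before SLOT20 ends → SLOT20 and SLOT21 overlap.
SLOT22 starts after SLOT20 ends.
SLOT22 starts after SLOT21 ends.
Overlapping pairs: SLOT14 & SLOT15, SLOT14 & SLOT16, SLOT15 & SLOT16, SLOT18 & SLOT19, SLOT20 & SLOT21 — 5 in total.

5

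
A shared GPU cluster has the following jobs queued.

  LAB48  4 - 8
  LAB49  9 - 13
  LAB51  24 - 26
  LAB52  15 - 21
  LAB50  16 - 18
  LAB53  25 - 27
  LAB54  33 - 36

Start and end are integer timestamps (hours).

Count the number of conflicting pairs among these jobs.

2

Sorted by start: LAB48, LAB49, LAB52, LAB50, LAB51, LAB53, LAB54.
LAB49 starts after LAB48 ends, so LAB48 has no further overlaps.
LAB52 starts after LAB49 ends, so LAB49 has no further overlaps.
LAB50 starts before LAB52 ends → LAB52 and LAB50 overlap.
LAB51 starts after LAB52 ends, so LAB52 has no further overlaps.
LAB51 starts after LAB50 ends, so LAB50 has no further overlaps.
LAB53 starts before LAB51 ends → LAB51 and LAB53 overlap.
LAB54 starts after LAB51 ends.
LAB54 starts after LAB53 ends.
Overlapping pairs: LAB50 & LAB52, LAB51 & LAB53 — 2 in total.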